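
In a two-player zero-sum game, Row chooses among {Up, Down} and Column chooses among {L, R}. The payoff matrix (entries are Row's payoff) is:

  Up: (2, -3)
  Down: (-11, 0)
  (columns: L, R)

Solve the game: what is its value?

-33/16

Row minima: Up → -3, Down → -11; maximin = -3.
Column maxima: L → 2, R → 0; minimax = 0.
-3 ≠ 0, so there is no saddle point; optimal play is mixed.
Let Row play Up with probability p. Expected payoff against L: 2p + (-11)(1−p) = 13p − 11; against R: (-3)p + 0(1−p) = −3p.
Setting these equal: 13p − 11 = −3p ⇒ 16p = 11 ⇒ p = 11/16, and the value is (13)·(11/16) − 11 = -33/16.
For Column: with q = P(L), equating Up's and Down's payoffs gives 5q − 3 = −11q ⇒ q = 3/16.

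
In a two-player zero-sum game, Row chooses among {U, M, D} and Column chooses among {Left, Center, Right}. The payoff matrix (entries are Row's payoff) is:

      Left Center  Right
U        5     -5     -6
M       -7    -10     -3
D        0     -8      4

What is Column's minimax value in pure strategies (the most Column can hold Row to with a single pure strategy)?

Column maxima: Left → 5, Center → -5, Right → 4.
The smallest of these is -5.

-5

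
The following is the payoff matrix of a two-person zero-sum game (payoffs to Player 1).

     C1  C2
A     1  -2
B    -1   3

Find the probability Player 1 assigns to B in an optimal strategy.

Row minima: A → -2, B → -1; maximin = -1.
Column maxima: C1 → 1, C2 → 3; minimax = 1.
-1 ≠ 1, so there is no saddle point; optimal play is mixed.
Let Player 1 play A with probability p. Expected payoff against C1: 1p + (-1)(1−p) = 2p − 1; against C2: (-2)p + 3(1−p) = −5p + 3.
Setting these equal: 2p − 1 = −5p + 3 ⇒ 7p = 4 ⇒ p = 4/7, and the value is (2)·(4/7) − 1 = 1/7.
For Player 2: with q = P(C1), equating A's and B's payoffs gives 3q − 2 = −4q + 3 ⇒ q = 5/7.

3/7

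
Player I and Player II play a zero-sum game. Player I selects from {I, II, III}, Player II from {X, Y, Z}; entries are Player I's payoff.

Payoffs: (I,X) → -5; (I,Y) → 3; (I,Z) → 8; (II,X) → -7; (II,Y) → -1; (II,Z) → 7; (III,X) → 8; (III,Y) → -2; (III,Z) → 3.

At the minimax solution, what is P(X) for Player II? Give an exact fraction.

5/18

Row minima: I → -5, II → -7, III → -2; maximin = -2.
Column maxima: X → 8, Y → 3, Z → 8; minimax = 3.
-2 ≠ 3, so there is no saddle point; optimal play is mixed.
II is strictly dominated by I, so Player I never plays it.
Z is strictly dominated by Y (it gives Player I strictly more in every row), so Player II never plays it.
On the remaining 2×2 (I, III vs X, Y):
Let Player I play I with probability p. Expected payoff against X: (-5)p + 8(1−p) = −13p + 8; against Y: 3p + (-2)(1−p) = 5p − 2.
Setting these equal: −13p + 8 = 5p − 2 ⇒ −18p = -10 ⇒ p = 5/9, and the value is (-13)·(5/9) + 8 = 7/9.
For Player II: with q = P(X), equating I's and III's payoffs gives −8q + 3 = 10q − 2 ⇒ q = 5/18.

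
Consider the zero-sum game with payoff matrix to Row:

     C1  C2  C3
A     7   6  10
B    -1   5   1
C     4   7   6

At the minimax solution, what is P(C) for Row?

Row minima: A → 6, B → -1, C → 4; maximin = 6.
Column maxima: C1 → 7, C2 → 7, C3 → 10; minimax = 7.
6 ≠ 7, so there is no saddle point; optimal play is mixed.
B is strictly dominated by A, so Row never plays it.
C3 is strictly dominated by C1 (it gives Row strictly more in every row), so Column never plays it.
On the remaining 2×2 (A, C vs C1, C2):
Let Row play A with probability p. Expected payoff against C1: 7p + 4(1−p) = 3p + 4; against C2: 6p + 7(1−p) = −p + 7.
Setting these equal: 3p + 4 = −p + 7 ⇒ 4p = 3 ⇒ p = 3/4, and the value is (3)·(3/4) + 4 = 25/4.
For Column: with q = P(C1), equating A's and C's payoffs gives q + 6 = −3q + 7 ⇒ q = 1/4.

1/4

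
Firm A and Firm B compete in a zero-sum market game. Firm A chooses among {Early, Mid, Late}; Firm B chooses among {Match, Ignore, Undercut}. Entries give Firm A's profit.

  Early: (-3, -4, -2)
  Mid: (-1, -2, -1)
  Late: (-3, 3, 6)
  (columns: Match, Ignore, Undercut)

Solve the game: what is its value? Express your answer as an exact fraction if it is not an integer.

Row minima: Early → -4, Mid → -2, Late → -3; maximin = -2.
Column maxima: Match → -1, Ignore → 3, Undercut → 6; minimax = -1.
-2 ≠ -1, so there is no saddle point; optimal play is mixed.
Early is strictly dominated by Mid, so Firm A never plays it.
Undercut is strictly dominated by Ignore (it gives Firm A strictly more in every row), so Firm B never plays it.
On the remaining 2×2 (Mid, Late vs Match, Ignore):
Let Firm A play Mid with probability p. Expected payoff against Match: (-1)p + (-3)(1−p) = 2p − 3; against Ignore: (-2)p + 3(1−p) = −5p + 3.
Setting these equal: 2p − 3 = −5p + 3 ⇒ 7p = 6 ⇒ p = 6/7, and the value is (2)·(6/7) − 3 = -9/7.
For Firm B: with q = P(Match), equating Mid's and Late's payoffs gives q − 2 = −6q + 3 ⇒ q = 5/7.

-9/7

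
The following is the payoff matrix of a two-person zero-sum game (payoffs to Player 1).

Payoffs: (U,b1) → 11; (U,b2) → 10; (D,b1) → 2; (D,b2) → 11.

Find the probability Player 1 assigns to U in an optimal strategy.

Row minima: U → 10, D → 2; maximin = 10.
Column maxima: b1 → 11, b2 → 11; minimax = 11.
10 ≠ 11, so there is no saddle point; optimal play is mixed.
Let Player 1 play U with probability p. Expected payoff against b1: 11p + 2(1−p) = 9p + 2; against b2: 10p + 11(1−p) = −p + 11.
Setting these equal: 9p + 2 = −p + 11 ⇒ 10p = 9 ⇒ p = 9/10, and the value is (9)·(9/10) + 2 = 101/10.
For Player 2: with q = P(b1), equating U's and D's payoffs gives q + 10 = −9q + 11 ⇒ q = 1/10.

9/10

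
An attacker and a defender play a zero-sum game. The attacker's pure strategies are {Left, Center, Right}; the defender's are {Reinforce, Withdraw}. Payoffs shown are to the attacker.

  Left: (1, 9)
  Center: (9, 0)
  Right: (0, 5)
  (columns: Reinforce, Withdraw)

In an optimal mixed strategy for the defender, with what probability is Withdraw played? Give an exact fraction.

8/17

Row minima: Left → 1, Center → 0, Right → 0; maximin = 1.
Column maxima: Reinforce → 9, Withdraw → 9; minimax = 9.
1 ≠ 9, so there is no saddle point; optimal play is mixed.
Right is strictly dominated by Left, so the attacker never plays it.
On the remaining 2×2 (Left, Center vs Reinforce, Withdraw):
Let the attacker play Left with probability p. Expected payoff against Reinforce: 1p + 9(1−p) = −8p + 9; against Withdraw: 9p + 0(1−p) = 9p.
Setting these equal: −8p + 9 = 9p ⇒ −17p = -9 ⇒ p = 9/17, and the value is (-8)·(9/17) + 9 = 81/17.
For the defender: with q = P(Reinforce), equating Left's and Center's payoffs gives −8q + 9 = 9q ⇒ q = 9/17.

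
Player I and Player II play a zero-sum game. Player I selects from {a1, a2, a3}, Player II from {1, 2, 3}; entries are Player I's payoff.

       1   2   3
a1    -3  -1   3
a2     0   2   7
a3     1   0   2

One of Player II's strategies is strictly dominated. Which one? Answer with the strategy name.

1 holds Player I's payoff strictly below 3 in every row: -3 < 3, 0 < 7, 1 < 2.
So 3 is strictly dominated for Player II.

3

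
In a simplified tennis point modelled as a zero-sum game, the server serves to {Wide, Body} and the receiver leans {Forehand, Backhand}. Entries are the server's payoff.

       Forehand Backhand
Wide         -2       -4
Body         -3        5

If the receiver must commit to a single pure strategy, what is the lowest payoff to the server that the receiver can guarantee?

Column maxima: Forehand → -2, Backhand → 5.
The smallest of these is -2.

-2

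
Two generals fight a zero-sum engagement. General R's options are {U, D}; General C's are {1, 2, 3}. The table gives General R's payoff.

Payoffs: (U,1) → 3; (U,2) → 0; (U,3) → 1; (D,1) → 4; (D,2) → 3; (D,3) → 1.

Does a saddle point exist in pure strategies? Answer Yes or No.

Row minima: U → 0, D → 1; maximin = 1.
Column maxima: 1 → 4, 2 → 3, 3 → 1; minimax = 1.
maximin = minimax = 1, so a saddle point exists.

Yes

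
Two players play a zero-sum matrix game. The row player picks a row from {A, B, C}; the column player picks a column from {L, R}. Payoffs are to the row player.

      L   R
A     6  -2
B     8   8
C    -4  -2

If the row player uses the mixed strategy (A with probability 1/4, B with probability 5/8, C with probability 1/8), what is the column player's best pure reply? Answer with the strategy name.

If the column player plays L, the row player's expected payoff is (1/4)·6 + (5/8)·8 + (1/8)·(-4) = 6.
If the column player plays R, the row player's expected payoff is (1/4)·(-2) + (5/8)·8 + (1/8)·(-2) = 17/4.
The column player minimizes the row player's payoff; the smallest is 17/4, so the best response is R.

R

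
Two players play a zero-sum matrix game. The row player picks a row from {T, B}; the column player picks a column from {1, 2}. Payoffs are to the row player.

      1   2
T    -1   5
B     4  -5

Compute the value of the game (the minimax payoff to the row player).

1

Row minima: T → -1, B → -5; maximin = -1.
Column maxima: 1 → 4, 2 → 5; minimax = 4.
-1 ≠ 4, so there is no saddle point; optimal play is mixed.
Let the row player play T with probability p. Expected payoff against 1: (-1)p + 4(1−p) = −5p + 4; against 2: 5p + (-5)(1−p) = 10p − 5.
Setting these equal: −5p + 4 = 10p − 5 ⇒ −15p = -9 ⇒ p = 3/5, and the value is (-5)·(3/5) + 4 = 1.
For the column player: with q = P(1), equating T's and B's payoffs gives −6q + 5 = 9q − 5 ⇒ q = 2/3.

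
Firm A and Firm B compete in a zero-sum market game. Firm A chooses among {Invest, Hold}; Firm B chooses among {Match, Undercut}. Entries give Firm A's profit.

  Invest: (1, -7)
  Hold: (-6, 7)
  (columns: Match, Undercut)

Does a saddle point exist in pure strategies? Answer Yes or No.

Row minima: Invest → -7, Hold → -6; maximin = -6.
Column maxima: Match → 1, Undercut → 7; minimax = 1.
-6 ≠ 1, so no pure-strategy equilibrium exists.

No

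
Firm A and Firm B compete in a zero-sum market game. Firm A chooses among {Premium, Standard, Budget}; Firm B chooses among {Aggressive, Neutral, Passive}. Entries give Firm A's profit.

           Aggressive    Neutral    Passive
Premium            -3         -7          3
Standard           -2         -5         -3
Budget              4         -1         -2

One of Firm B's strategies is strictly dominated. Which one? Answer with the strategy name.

Aggressive

Neutral holds Firm A's payoff strictly below Aggressive in every row: -7 < -3, -5 < -2, -1 < 4.
So Aggressive is strictly dominated for Firm B.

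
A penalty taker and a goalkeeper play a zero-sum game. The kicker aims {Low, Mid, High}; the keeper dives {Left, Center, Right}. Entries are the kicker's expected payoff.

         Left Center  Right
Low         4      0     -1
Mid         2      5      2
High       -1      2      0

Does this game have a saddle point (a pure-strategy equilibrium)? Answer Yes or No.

Yes

Row minima: Low → -1, Mid → 2, High → -1; maximin = 2.
Column maxima: Left → 4, Center → 5, Right → 2; minimax = 2.
maximin = minimax = 2, so a saddle point exists.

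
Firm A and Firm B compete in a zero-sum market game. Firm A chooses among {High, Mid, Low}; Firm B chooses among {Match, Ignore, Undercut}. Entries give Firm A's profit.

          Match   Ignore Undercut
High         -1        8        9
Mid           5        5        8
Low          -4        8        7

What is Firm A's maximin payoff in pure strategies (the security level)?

5

Row minima: High → -1, Mid → 5, Low → -4.
The best of these is 5.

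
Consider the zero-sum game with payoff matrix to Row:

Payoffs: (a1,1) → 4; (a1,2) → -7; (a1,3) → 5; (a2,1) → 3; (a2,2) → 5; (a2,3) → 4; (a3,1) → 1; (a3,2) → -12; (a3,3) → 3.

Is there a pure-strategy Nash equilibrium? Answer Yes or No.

Row minima: a1 → -7, a2 → 3, a3 → -12; maximin = 3.
Column maxima: 1 → 4, 2 → 5, 3 → 5; minimax = 4.
3 ≠ 4, so no pure-strategy equilibrium exists.

No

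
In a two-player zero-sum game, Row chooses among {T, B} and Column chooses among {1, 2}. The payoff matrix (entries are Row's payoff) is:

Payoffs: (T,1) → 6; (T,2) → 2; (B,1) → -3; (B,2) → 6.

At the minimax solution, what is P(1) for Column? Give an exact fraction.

Row minima: T → 2, B → -3; maximin = 2.
Column maxima: 1 → 6, 2 → 6; minimax = 6.
2 ≠ 6, so there is no saddle point; optimal play is mixed.
Let Row play T with probability p. Expected payoff against 1: 6p + (-3)(1−p) = 9p − 3; against 2: 2p + 6(1−p) = −4p + 6.
Setting these equal: 9p − 3 = −4p + 6 ⇒ 13p = 9 ⇒ p = 9/13, and the value is (9)·(9/13) − 3 = 42/13.
For Column: with q = P(1), equating T's and B's payoffs gives 4q + 2 = −9q + 6 ⇒ q = 4/13.

4/13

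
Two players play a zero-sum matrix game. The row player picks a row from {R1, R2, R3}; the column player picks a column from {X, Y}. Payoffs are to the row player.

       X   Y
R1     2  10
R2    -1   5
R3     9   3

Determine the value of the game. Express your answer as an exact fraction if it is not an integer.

6

Row minima: R1 → 2, R2 → -1, R3 → 3; maximin = 3.
Column maxima: X → 9, Y → 10; minimax = 9.
3 ≠ 9, so there is no saddle point; optimal play is mixed.
R2 is strictly dominated by R1, so the row player never plays it.
On the remaining 2×2 (R1, R3 vs X, Y):
Let the row player play R1 with probability p. Expected payoff against X: 2p + 9(1−p) = −7p + 9; against Y: 10p + 3(1−p) = 7p + 3.
Setting these equal: −7p + 9 = 7p + 3 ⇒ −14p = -6 ⇒ p = 3/7, and the value is (-7)·(3/7) + 9 = 6.
For the column player: with q = P(X), equating R1's and R3's payoffs gives −8q + 10 = 6q + 3 ⇒ q = 1/2.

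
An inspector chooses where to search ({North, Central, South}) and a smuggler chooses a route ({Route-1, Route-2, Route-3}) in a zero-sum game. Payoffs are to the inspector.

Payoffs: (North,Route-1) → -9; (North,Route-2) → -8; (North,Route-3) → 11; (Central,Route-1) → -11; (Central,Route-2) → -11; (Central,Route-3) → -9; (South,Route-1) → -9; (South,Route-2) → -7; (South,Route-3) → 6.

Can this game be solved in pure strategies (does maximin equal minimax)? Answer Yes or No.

Row minima: North → -9, Central → -11, South → -9; maximin = -9.
Column maxima: Route-1 → -9, Route-2 → -7, Route-3 → 11; minimax = -9.
maximin = minimax = -9, so a saddle point exists.

Yes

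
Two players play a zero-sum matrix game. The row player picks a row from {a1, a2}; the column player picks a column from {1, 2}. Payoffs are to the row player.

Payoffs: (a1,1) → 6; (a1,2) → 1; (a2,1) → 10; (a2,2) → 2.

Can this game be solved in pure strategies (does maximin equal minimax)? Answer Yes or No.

Row minima: a1 → 1, a2 → 2; maximin = 2.
Column maxima: 1 → 10, 2 → 2; minimax = 2.
maximin = minimax = 2, so a saddle point exists.

Yes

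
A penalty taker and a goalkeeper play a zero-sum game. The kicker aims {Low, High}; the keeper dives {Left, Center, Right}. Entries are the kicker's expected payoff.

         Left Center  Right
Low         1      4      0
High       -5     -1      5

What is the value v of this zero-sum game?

5/11

Row minima: Low → 0, High → -5; maximin = 0.
Column maxima: Left → 1, Center → 4, Right → 5; minimax = 1.
0 ≠ 1, so there is no saddle point; optimal play is mixed.
Center is strictly dominated by Left (it gives the kicker strictly more in every row), so the keeper never plays it.
On the remaining 2×2 (Low, High vs Left, Right):
Let the kicker play Low with probability p. Expected payoff against Left: 1p + (-5)(1−p) = 6p − 5; against Right: 0p + 5(1−p) = −5p + 5.
Setting these equal: 6p − 5 = −5p + 5 ⇒ 11p = 10 ⇒ p = 10/11, and the value is (6)·(10/11) − 5 = 5/11.
For the keeper: with q = P(Left), equating Low's and High's payoffs gives q = −10q + 5 ⇒ q = 5/11.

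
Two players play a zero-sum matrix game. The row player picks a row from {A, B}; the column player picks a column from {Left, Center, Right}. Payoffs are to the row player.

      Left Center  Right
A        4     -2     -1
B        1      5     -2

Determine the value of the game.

-9/8

Row minima: A → -2, B → -2; maximin = -2.
Column maxima: Left → 4, Center → 5, Right → -1; minimax = -1.
-2 ≠ -1, so there is no saddle point; optimal play is mixed.
Left is strictly dominated by Right (it gives the row player strictly more in every row), so the column player never plays it.
On the remaining 2×2 (A, B vs Center, Right):
Let the row player play A with probability p. Expected payoff against Center: (-2)p + 5(1−p) = −7p + 5; against Right: (-1)p + (-2)(1−p) = p − 2.
Setting these equal: −7p + 5 = p − 2 ⇒ −8p = -7 ⇒ p = 7/8, and the value is (-7)·(7/8) + 5 = -9/8.
For the column player: with q = P(Center), equating A's and B's payoffs gives −q − 1 = 7q − 2 ⇒ q = 1/8.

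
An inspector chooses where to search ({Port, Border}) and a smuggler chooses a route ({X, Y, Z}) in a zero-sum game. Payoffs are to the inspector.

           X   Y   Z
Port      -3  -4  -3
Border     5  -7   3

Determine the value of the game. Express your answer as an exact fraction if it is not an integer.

-4

Row minima: Port → -4, Border → -7; maximin = -4.
Column maxima: X → 5, Y → -4, Z → 3; minimax = -4.
Since maximin = minimax = -4, there is a saddle point and the value is -4.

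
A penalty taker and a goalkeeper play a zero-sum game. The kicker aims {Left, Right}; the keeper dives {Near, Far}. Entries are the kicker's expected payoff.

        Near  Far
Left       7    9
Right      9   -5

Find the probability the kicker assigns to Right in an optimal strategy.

1/8

Row minima: Left → 7, Right → -5; maximin = 7.
Column maxima: Near → 9, Far → 9; minimax = 9.
7 ≠ 9, so there is no saddle point; optimal play is mixed.
Let the kicker play Left with probability p. Expected payoff against Near: 7p + 9(1−p) = −2p + 9; against Far: 9p + (-5)(1−p) = 14p − 5.
Setting these equal: −2p + 9 = 14p − 5 ⇒ −16p = -14 ⇒ p = 7/8, and the value is (-2)·(7/8) + 9 = 29/4.
For the keeper: with q = P(Near), equating Left's and Right's payoffs gives −2q + 9 = 14q − 5 ⇒ q = 7/8.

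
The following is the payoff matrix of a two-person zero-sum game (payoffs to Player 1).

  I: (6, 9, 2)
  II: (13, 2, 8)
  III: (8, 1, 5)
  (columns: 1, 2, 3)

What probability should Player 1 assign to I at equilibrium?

6/13

Row minima: I → 2, II → 2, III → 1; maximin = 2.
Column maxima: 1 → 13, 2 → 9, 3 → 8; minimax = 8.
2 ≠ 8, so there is no saddle point; optimal play is mixed.
III is strictly dominated by II, so Player 1 never plays it.
1 is strictly dominated by 3 (it gives Player 1 strictly more in every row), so Player 2 never plays it.
On the remaining 2×2 (I, II vs 2, 3):
Let Player 1 play I with probability p. Expected payoff against 2: 9p + 2(1−p) = 7p + 2; against 3: 2p + 8(1−p) = −6p + 8.
Setting these equal: 7p + 2 = −6p + 8 ⇒ 13p = 6 ⇒ p = 6/13, and the value is (7)·(6/13) + 2 = 68/13.
For Player 2: with q = P(2), equating I's and II's payoffs gives 7q + 2 = −6q + 8 ⇒ q = 6/13.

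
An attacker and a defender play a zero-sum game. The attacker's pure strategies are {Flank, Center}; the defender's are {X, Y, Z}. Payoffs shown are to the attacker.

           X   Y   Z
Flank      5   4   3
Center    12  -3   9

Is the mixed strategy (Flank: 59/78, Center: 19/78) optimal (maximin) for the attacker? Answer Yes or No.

No

Against X this mix gives (59/78)·5 + (19/78)·12 = 523/78.
Against Y this mix gives (59/78)·4 + (19/78)·(-3) = 179/78.
Against Z this mix gives (59/78)·3 + (19/78)·9 = 58/13.
The defender will play Y, holding the attacker to 179/78. Shifting weight toward the row that does better against Y would raise this floor (the equalizing mix achieves 45/13 against both Y and Z), so the proposed strategy is not optimal.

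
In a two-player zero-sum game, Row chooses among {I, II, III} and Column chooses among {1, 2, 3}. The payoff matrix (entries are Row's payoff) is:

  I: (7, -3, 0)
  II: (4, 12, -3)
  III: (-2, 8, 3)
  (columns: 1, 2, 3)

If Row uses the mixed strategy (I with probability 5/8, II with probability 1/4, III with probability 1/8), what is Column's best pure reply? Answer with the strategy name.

3

If Column plays 1, Row's expected payoff is (5/8)·7 + (1/4)·4 + (1/8)·(-2) = 41/8.
If Column plays 2, Row's expected payoff is (5/8)·(-3) + (1/4)·12 + (1/8)·8 = 17/8.
If Column plays 3, Row's expected payoff is (5/8)·0 + (1/4)·(-3) + (1/8)·3 = -3/8.
Column minimizes Row's payoff; the smallest is -3/8, so the best response is 3.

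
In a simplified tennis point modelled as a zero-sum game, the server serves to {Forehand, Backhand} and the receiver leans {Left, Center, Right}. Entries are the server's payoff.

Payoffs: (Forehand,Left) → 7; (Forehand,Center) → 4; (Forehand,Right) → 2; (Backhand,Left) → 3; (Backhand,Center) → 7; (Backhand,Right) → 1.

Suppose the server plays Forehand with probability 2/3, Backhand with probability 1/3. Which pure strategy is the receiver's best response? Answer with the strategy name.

If the receiver plays Left, the server's expected payoff is (2/3)·7 + (1/3)·3 = 17/3.
If the receiver plays Center, the server's expected payoff is (2/3)·4 + (1/3)·7 = 5.
If the receiver plays Right, the server's expected payoff is (2/3)·2 + (1/3)·1 = 5/3.
The receiver minimizes the server's payoff; the smallest is 5/3, so the best response is Right.

Right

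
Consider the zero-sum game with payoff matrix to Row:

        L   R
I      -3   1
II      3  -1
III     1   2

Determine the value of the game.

7/5

Row minima: I → -3, II → -1, III → 1; maximin = 1.
Column maxima: L → 3, R → 2; minimax = 2.
1 ≠ 2, so there is no saddle point; optimal play is mixed.
I is strictly dominated by III, so Row never plays it.
On the remaining 2×2 (II, III vs L, R):
Let Row play II with probability p. Expected payoff against L: 3p + 1(1−p) = 2p + 1; against R: (-1)p + 2(1−p) = −3p + 2.
Setting these equal: 2p + 1 = −3p + 2 ⇒ 5p = 1 ⇒ p = 1/5, and the value is (2)·(1/5) + 1 = 7/5.
For Column: with q = P(L), equating II's and III's payoffs gives 4q − 1 = −q + 2 ⇒ q = 3/5.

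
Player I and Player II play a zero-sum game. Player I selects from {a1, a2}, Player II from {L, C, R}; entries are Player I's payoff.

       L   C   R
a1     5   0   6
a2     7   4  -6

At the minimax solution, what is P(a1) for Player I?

Row minima: a1 → 0, a2 → -6; maximin = 0.
Column maxima: L → 7, C → 4, R → 6; minimax = 4.
0 ≠ 4, so there is no saddle point; optimal play is mixed.
L is strictly dominated by C (it gives Player I strictly more in every row), so Player II never plays it.
On the remaining 2×2 (a1, a2 vs C, R):
Let Player I play a1 with probability p. Expected payoff against C: 0p + 4(1−p) = −4p + 4; against R: 6p + (-6)(1−p) = 12p − 6.
Setting these equal: −4p + 4 = 12p − 6 ⇒ −16p = -10 ⇒ p = 5/8, and the value is (-4)·(5/8) + 4 = 3/2.
For Player II: with q = P(C), equating a1's and a2's payoffs gives −6q + 6 = 10q − 6 ⇒ q = 3/4.

5/8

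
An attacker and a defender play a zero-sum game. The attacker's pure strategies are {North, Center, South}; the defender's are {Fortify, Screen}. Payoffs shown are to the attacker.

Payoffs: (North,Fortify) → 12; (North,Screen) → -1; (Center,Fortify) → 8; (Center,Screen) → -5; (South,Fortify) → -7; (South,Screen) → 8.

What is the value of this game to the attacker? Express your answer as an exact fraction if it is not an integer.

Row minima: North → -1, Center → -5, South → -7; maximin = -1.
Column maxima: Fortify → 12, Screen → 8; minimax = 8.
-1 ≠ 8, so there is no saddle point; optimal play is mixed.
Center is strictly dominated by North, so the attacker never plays it.
On the remaining 2×2 (North, South vs Fortify, Screen):
Let the attacker play North with probability p. Expected payoff against Fortify: 12p + (-7)(1−p) = 19p − 7; against Screen: (-1)p + 8(1−p) = −9p + 8.
Setting these equal: 19p − 7 = −9p + 8 ⇒ 28p = 15 ⇒ p = 15/28, and the value is (19)·(15/28) − 7 = 89/28.
For the defender: with q = P(Fortify), equating North's and South's payoffs gives 13q − 1 = −15q + 8 ⇒ q = 9/28.

89/28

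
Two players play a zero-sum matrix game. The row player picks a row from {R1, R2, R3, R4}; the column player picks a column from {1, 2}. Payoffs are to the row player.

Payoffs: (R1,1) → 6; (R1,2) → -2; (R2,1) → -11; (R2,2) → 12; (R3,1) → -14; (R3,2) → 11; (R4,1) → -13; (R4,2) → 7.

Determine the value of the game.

50/31

Row minima: R1 → -2, R2 → -11, R3 → -14, R4 → -13; maximin = -2.
Column maxima: 1 → 6, 2 → 12; minimax = 6.
-2 ≠ 6, so there is no saddle point; optimal play is mixed.
R3 is strictly dominated by R2, so the row player never plays it.
R4 is strictly dominated by R2, so the row player never plays it.
On the remaining 2×2 (R1, R2 vs 1, 2):
Let the row player play R1 with probability p. Expected payoff against 1: 6p + (-11)(1−p) = 17p − 11; against 2: (-2)p + 12(1−p) = −14p + 12.
Setting these equal: 17p − 11 = −14p + 12 ⇒ 31p = 23 ⇒ p = 23/31, and the value is (17)·(23/31) − 11 = 50/31.
For the column player: with q = P(1), equating R1's and R2's payoffs gives 8q − 2 = −23q + 12 ⇒ q = 14/31.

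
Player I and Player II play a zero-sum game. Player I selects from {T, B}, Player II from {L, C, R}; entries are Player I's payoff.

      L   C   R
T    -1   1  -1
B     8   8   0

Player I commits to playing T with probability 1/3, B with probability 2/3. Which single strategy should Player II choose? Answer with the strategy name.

If Player II plays L, Player I's expected payoff is (1/3)·(-1) + (2/3)·8 = 5.
If Player II plays C, Player I's expected payoff is (1/3)·1 + (2/3)·8 = 17/3.
If Player II plays R, Player I's expected payoff is (1/3)·(-1) + (2/3)·0 = -1/3.
Player II minimizes Player I's payoff; the smallest is -1/3, so the best response is R.

R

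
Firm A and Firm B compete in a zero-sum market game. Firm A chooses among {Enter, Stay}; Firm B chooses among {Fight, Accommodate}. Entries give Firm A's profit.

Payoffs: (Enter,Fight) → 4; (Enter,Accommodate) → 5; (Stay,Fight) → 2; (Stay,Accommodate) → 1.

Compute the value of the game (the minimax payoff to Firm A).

Row minima: Enter → 4, Stay → 1; maximin = 4.
Column maxima: Fight → 4, Accommodate → 5; minimax = 4.
Since maximin = minimax = 4, there is a saddle point and the value is 4.

4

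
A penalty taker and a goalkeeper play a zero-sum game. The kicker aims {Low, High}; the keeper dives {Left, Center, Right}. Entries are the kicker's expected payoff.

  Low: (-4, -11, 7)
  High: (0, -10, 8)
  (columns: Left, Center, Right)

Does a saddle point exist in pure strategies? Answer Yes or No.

Yes

Row minima: Low → -11, High → -10; maximin = -10.
Column maxima: Left → 0, Center → -10, Right → 8; minimax = -10.
maximin = minimax = -10, so a saddle point exists.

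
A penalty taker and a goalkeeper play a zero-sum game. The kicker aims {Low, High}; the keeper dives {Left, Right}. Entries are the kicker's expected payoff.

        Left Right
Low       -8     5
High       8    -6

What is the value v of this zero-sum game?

Row minima: Low → -8, High → -6; maximin = -6.
Column maxima: Left → 8, Right → 5; minimax = 5.
-6 ≠ 5, so there is no saddle point; optimal play is mixed.
Let the kicker play Low with probability p. Expected payoff against Left: (-8)p + 8(1−p) = −16p + 8; against Right: 5p + (-6)(1−p) = 11p − 6.
Setting these equal: −16p + 8 = 11p − 6 ⇒ −27p = -14 ⇒ p = 14/27, and the value is (-16)·(14/27) + 8 = -8/27.
For the keeper: with q = P(Left), equating Low's and High's payoffs gives −13q + 5 = 14q − 6 ⇒ q = 11/27.

-8/27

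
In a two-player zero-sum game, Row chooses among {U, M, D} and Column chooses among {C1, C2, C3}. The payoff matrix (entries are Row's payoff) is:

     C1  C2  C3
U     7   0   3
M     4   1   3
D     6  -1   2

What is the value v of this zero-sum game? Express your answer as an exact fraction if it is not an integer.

Row minima: U → 0, M → 1, D → -1; maximin = 1.
Column maxima: C1 → 7, C2 → 1, C3 → 3; minimax = 1.
Since maximin = minimax = 1, there is a saddle point and the value is 1.

1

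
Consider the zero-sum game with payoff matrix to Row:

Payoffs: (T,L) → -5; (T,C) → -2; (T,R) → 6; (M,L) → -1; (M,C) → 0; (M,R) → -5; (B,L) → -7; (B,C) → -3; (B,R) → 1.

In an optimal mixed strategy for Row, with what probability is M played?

Row minima: T → -5, M → -5, B → -7; maximin = -5.
Column maxima: L → -1, C → 0, R → 6; minimax = -1.
-5 ≠ -1, so there is no saddle point; optimal play is mixed.
B is strictly dominated by T, so Row never plays it.
C is strictly dominated by L (it gives Row strictly more in every row), so Column never plays it.
On the remaining 2×2 (T, M vs L, R):
Let Row play T with probability p. Expected payoff against L: (-5)p + (-1)(1−p) = −4p − 1; against R: 6p + (-5)(1−p) = 11p − 5.
Setting these equal: −4p − 1 = 11p − 5 ⇒ −15p = -4 ⇒ p = 4/15, and the value is (-4)·(4/15) − 1 = -31/15.
For Column: with q = P(L), equating T's and M's payoffs gives −11q + 6 = 4q − 5 ⇒ q = 11/15.

11/15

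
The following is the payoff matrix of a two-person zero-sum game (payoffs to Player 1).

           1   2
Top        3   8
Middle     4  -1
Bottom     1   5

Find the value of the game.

7/2

Row minima: Top → 3, Middle → -1, Bottom → 1; maximin = 3.
Column maxima: 1 → 4, 2 → 8; minimax = 4.
3 ≠ 4, so there is no saddle point; optimal play is mixed.
Bottom is strictly dominated by Top, so Player 1 never plays it.
On the remaining 2×2 (Top, Middle vs 1, 2):
Let Player 1 play Top with probability p. Expected payoff against 1: 3p + 4(1−p) = −p + 4; against 2: 8p + (-1)(1−p) = 9p − 1.
Setting these equal: −p + 4 = 9p − 1 ⇒ −10p = -5 ⇒ p = 1/2, and the value is (-1)·(1/2) + 4 = 7/2.
For Player 2: with q = P(1), equating Top's and Middle's payoffs gives −5q + 8 = 5q − 1 ⇒ q = 9/10.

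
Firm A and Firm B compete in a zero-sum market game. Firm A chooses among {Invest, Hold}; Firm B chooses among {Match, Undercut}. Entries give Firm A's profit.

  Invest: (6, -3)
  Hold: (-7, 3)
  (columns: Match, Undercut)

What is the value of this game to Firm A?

-3/19

Row minima: Invest → -3, Hold → -7; maximin = -3.
Column maxima: Match → 6, Undercut → 3; minimax = 3.
-3 ≠ 3, so there is no saddle point; optimal play is mixed.
Let Firm A play Invest with probability p. Expected payoff against Match: 6p + (-7)(1−p) = 13p − 7; against Undercut: (-3)p + 3(1−p) = −6p + 3.
Setting these equal: 13p − 7 = −6p + 3 ⇒ 19p = 10 ⇒ p = 10/19, and the value is (13)·(10/19) − 7 = -3/19.
For Firm B: with q = P(Match), equating Invest's and Hold's payoffs gives 9q − 3 = −10q + 3 ⇒ q = 6/19.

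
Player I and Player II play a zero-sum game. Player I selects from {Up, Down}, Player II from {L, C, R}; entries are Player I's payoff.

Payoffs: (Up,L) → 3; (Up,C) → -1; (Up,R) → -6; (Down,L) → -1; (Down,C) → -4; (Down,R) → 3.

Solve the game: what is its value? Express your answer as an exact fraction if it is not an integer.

Row minima: Up → -6, Down → -4; maximin = -4.
Column maxima: L → 3, C → -1, R → 3; minimax = -1.
-4 ≠ -1, so there is no saddle point; optimal play is mixed.
L is strictly dominated by C (it gives Player I strictly more in every row), so Player II never plays it.
On the remaining 2×2 (Up, Down vs C, R):
Let Player I play Up with probability p. Expected payoff against C: (-1)p + (-4)(1−p) = 3p − 4; against R: (-6)p + 3(1−p) = −9p + 3.
Setting these equal: 3p − 4 = −9p + 3 ⇒ 12p = 7 ⇒ p = 7/12, and the value is (3)·(7/12) − 4 = -9/4.
For Player II: with q = P(C), equating Up's and Down's payoffs gives 5q − 6 = −7q + 3 ⇒ q = 3/4.

-9/4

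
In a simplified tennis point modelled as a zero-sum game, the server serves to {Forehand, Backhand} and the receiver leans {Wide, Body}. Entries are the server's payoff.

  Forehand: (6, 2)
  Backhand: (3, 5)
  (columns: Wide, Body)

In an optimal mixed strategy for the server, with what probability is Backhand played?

Row minima: Forehand → 2, Backhand → 3; maximin = 3.
Column maxima: Wide → 6, Body → 5; minimax = 5.
3 ≠ 5, so there is no saddle point; optimal play is mixed.
Let the server play Forehand with probability p. Expected payoff against Wide: 6p + 3(1−p) = 3p + 3; against Body: 2p + 5(1−p) = −3p + 5.
Setting these equal: 3p + 3 = −3p + 5 ⇒ 6p = 2 ⇒ p = 1/3, and the value is (3)·(1/3) + 3 = 4.
For the receiver: with q = P(Wide), equating Forehand's and Backhand's payoffs gives 4q + 2 = −2q + 5 ⇒ q = 1/2.

2/3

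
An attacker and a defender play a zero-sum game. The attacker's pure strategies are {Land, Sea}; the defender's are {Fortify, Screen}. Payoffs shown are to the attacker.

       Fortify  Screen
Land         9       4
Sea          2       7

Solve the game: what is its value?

11/2

Row minima: Land → 4, Sea → 2; maximin = 4.
Column maxima: Fortify → 9, Screen → 7; minimax = 7.
4 ≠ 7, so there is no saddle point; optimal play is mixed.
Let the attacker play Land with probability p. Expected payoff against Fortify: 9p + 2(1−p) = 7p + 2; against Screen: 4p + 7(1−p) = −3p + 7.
Setting these equal: 7p + 2 = −3p + 7 ⇒ 10p = 5 ⇒ p = 1/2, and the value is (7)·(1/2) + 2 = 11/2.
For the defender: with q = P(Fortify), equating Land's and Sea's payoffs gives 5q + 4 = −5q + 7 ⇒ q = 3/10.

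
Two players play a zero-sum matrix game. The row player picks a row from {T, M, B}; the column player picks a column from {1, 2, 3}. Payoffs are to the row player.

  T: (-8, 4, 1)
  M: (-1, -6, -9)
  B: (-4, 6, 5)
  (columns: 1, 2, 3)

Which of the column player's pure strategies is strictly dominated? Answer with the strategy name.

3 holds the row player's payoff strictly below 2 in every row: 1 < 4, -9 < -6, 5 < 6.
So 2 is strictly dominated for the column player.

2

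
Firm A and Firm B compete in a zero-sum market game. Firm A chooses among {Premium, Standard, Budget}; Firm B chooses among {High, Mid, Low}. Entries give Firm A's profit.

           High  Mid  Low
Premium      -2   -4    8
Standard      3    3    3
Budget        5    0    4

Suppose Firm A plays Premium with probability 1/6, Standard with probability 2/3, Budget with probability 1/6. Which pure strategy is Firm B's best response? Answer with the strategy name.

Mid

If Firm B plays High, Firm A's expected payoff is (1/6)·(-2) + (2/3)·3 + (1/6)·5 = 5/2.
If Firm B plays Mid, Firm A's expected payoff is (1/6)·(-4) + (2/3)·3 + (1/6)·0 = 4/3.
If Firm B plays Low, Firm A's expected payoff is (1/6)·8 + (2/3)·3 + (1/6)·4 = 4.
Firm B minimizes Firm A's payoff; the smallest is 4/3, so the best response is Mid.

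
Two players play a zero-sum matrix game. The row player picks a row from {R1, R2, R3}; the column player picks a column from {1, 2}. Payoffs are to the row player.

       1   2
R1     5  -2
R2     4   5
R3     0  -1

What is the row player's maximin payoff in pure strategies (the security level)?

4

Row minima: R1 → -2, R2 → 4, R3 → -1.
The best of these is 4.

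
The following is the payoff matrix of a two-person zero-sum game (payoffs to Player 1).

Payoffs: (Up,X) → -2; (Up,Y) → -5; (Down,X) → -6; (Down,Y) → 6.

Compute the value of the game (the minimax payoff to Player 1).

Row minima: Up → -5, Down → -6; maximin = -5.
Column maxima: X → -2, Y → 6; minimax = -2.
-5 ≠ -2, so there is no saddle point; optimal play is mixed.
Let Player 1 play Up with probability p. Expected payoff against X: (-2)p + (-6)(1−p) = 4p − 6; against Y: (-5)p + 6(1−p) = −11p + 6.
Setting these equal: 4p − 6 = −11p + 6 ⇒ 15p = 12 ⇒ p = 4/5, and the value is (4)·(4/5) − 6 = -14/5.
For Player 2: with q = P(X), equating Up's and Down's payoffs gives 3q − 5 = −12q + 6 ⇒ q = 11/15.

-14/5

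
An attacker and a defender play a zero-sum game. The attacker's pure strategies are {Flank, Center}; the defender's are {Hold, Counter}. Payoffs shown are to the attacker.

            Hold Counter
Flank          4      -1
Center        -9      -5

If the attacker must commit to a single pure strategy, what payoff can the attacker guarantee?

-1

Row minima: Flank → -1, Center → -9.
The best of these is -1.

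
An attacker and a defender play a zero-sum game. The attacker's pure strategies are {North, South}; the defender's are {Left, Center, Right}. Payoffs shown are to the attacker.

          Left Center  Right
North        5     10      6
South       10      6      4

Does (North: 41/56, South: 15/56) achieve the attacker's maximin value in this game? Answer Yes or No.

No

Against Left this mix gives (41/56)·5 + (15/56)·10 = 355/56.
Against Center this mix gives (41/56)·10 + (15/56)·6 = 125/14.
Against Right this mix gives (41/56)·6 + (15/56)·4 = 153/28.
The defender will play Right, holding the attacker to 153/28. Shifting weight toward the row that does better against Right would raise this floor (the equalizing mix achieves 40/7 against both Right and Left), so the proposed strategy is not optimal.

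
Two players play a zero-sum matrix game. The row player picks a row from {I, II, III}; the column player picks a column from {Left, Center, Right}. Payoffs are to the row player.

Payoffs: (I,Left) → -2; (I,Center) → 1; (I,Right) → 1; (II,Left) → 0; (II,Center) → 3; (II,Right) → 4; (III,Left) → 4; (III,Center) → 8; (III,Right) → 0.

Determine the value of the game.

2

Row minima: I → -2, II → 0, III → 0; maximin = 0.
Column maxima: Left → 4, Center → 8, Right → 4; minimax = 4.
0 ≠ 4, so there is no saddle point; optimal play is mixed.
I is strictly dominated by II, so the row player never plays it.
Center is strictly dominated by Left (it gives the row player strictly more in every row), so the column player never plays it.
On the remaining 2×2 (II, III vs Left, Right):
Let the row player play II with probability p. Expected payoff against Left: 0p + 4(1−p) = −4p + 4; against Right: 4p + 0(1−p) = 4p.
Setting these equal: −4p + 4 = 4p ⇒ −8p = -4 ⇒ p = 1/2, and the value is (-4)·(1/2) + 4 = 2.
For the column player: with q = P(Left), equating II's and III's payoffs gives −4q + 4 = 4q ⇒ q = 1/2.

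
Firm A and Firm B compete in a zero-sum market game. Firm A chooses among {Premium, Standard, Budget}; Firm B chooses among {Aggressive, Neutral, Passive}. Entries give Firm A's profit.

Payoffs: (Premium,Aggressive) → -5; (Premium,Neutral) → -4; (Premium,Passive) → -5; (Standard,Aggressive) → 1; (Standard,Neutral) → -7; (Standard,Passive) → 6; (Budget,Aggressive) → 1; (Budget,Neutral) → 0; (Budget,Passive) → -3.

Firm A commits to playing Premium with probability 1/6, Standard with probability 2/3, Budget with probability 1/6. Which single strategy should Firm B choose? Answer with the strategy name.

Neutral

If Firm B plays Aggressive, Firm A's expected payoff is (1/6)·(-5) + (2/3)·1 + (1/6)·1 = 0.
If Firm B plays Neutral, Firm A's expected payoff is (1/6)·(-4) + (2/3)·(-7) + (1/6)·0 = -16/3.
If Firm B plays Passive, Firm A's expected payoff is (1/6)·(-5) + (2/3)·6 + (1/6)·(-3) = 8/3.
Firm B minimizes Firm A's payoff; the smallest is -16/3, so the best response is Neutral.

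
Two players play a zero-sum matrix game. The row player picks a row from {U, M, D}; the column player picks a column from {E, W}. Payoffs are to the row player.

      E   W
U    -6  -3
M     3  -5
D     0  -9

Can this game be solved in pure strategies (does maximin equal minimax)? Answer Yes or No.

Row minima: U → -6, M → -5, D → -9; maximin = -5.
Column maxima: E → 3, W → -3; minimax = -3.
-5 ≠ -3, so no pure-strategy equilibrium exists.

No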